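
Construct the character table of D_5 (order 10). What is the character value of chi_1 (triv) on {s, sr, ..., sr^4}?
Conjugacy classes: {e} of size 1, {r^1, r^4} of size 2, {r^2, r^3} of size 2, {s, sr, ..., sr^4} of size 5.
Character table:
  irrep \ class              {e} (size 1)  {r^1, r^4} (size 2)  {r^2, r^3} (size 2)  {s, sr, ..., sr^4} (size 5)
  chi_1 (triv)               1             1                    1                    1                          
  chi_2 (sign: r->1, s->-1)  1             1                    1                    -1                         
  chi_3 (2d, j=1)            2             -1/2 + sqrt(5)/2     -sqrt(5)/2 - 1/2     0                          
  chi_4 (2d, j=2)            2             -sqrt(5)/2 - 1/2     -1/2 + sqrt(5)/2     0                          

Spot check: chi_1 (triv) on {s, sr, ..., sr^4} = 1.

Proof sketch: D_5 has order 2*5 = 10 with 4 conjugacy classes, hence 4 irreducibles. Sum of squared dims 1 + 1 + 4 + 4 = 10 = |G|. Linear characters come from the abelianisation; the 2-dimensional irreps have character r^k -> 2*cos(2*pi*j*k/5), reflections -> 0.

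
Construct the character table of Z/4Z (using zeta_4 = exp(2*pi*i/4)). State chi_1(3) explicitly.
Character table of Z/4Z (irreps indexed chi_0,...,chi_3 with chi_k(m) = zeta_4^(k*m), zeta_4 = exp(2*pi*i/4)):
  irrep \ class  {0} (size 1)  {1} (size 1)  {2} (size 1)  {3} (size 1)
  chi_0          1             1             1             1           
  chi_1          1             I             -1            -I          
  chi_2          1             -1            1             -1          
  chi_3          1             -I            -1            I           

Spot check: chi_1(3) = zeta_4^(1*3) = zeta_4^3 = -I.

Argument: Z/4Z is abelian, so all 4 irreducible complex representations are 1-dimensional. They are given by chi_k(m) = zeta_4^(k*m) for k = 0,...,3. Row orthogonality: sum_m chi_k(m) conj(chi_l(m)) = 4 * [k = l].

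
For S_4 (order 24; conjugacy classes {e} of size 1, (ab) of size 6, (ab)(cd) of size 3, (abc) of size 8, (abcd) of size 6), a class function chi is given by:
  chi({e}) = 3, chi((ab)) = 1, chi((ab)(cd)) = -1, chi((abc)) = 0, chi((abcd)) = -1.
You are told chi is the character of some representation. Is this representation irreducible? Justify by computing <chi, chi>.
Irreducible: <chi, chi> = 1.

Justification: <chi, chi> = (1/|G|) sum_C |C| * |chi(C)|^2 = (1/24)[1*|3|^2 + 6*|1|^2 + 3*|-1|^2 + 8*|0|^2 + 6*|-1|^2]
  = (1/24)[(9) + (6) + (3) + (0) + (6)] = 24/24 = 1.
A character is irreducible iff <chi, chi> = 1, so this representation is irreducible.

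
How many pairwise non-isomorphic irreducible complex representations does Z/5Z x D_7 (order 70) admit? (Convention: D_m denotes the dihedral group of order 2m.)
25

Working: The number of irreducible complex representations of a finite group equals its number of conjugacy classes. For a direct product, #classes(G x H) = #classes(G) * #classes(H). Z/5Z has 5 classes (abelian), D_7 has 5 classes, so 5 * 5 = 25, so Z/5Z x D_7 (order 70) has exactly 25 irreducible complex representations.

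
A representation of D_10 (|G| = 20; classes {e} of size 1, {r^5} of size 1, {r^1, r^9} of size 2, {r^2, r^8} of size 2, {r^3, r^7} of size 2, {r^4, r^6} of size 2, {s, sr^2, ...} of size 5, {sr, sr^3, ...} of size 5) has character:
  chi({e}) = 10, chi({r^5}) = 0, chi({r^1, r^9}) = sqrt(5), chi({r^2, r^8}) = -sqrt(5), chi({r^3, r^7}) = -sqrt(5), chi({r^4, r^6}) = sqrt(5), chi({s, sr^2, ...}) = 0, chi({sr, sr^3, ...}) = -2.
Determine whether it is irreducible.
Not irreducible (reducible): <chi, chi> = 8 > 1.

Derivation: <chi, chi> = (1/|G|) sum_C |C| * |chi(C)|^2 = (1/20)[1*|10|^2 + 1*|0|^2 + 2*|sqrt(5)|^2 + 2*|-sqrt(5)|^2 + 2*|-sqrt(5)|^2 + 2*|sqrt(5)|^2 + 5*|0|^2 + 5*|-2|^2]
  = (1/20)[(100) + (0) + (10) + (10) + (10) + (10) + (0) + (20)] = 160/20 = 8.
A character is irreducible iff <chi, chi> = 1, so this representation is reducible.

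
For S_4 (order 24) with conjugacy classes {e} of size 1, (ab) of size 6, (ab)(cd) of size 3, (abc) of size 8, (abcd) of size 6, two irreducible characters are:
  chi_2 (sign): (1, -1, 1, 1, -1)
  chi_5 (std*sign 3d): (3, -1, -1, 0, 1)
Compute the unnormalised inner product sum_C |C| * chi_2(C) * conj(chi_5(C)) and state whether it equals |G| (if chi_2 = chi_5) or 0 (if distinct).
Sum = 0; so <chi_2, chi_5> = 0 (distinct irreducibles are orthogonal).

Solution. Compute term by term over conjugacy classes (|C| * chi_2(C) * conj(chi_5(C))):
  1*(1)*conj(3) + 6*(-1)*conj(-1) + 3*(1)*conj(-1) + 8*(1)*conj(0) + 6*(-1)*conj(1)
  = (3) + (6) + (-3) + (0) + (-6)
  = 0.
Dividing by |G| = 24 gives 0/24 = 0, matching the row-orthogonality relation <chi_2, chi_5> = [chi_2 = chi_5].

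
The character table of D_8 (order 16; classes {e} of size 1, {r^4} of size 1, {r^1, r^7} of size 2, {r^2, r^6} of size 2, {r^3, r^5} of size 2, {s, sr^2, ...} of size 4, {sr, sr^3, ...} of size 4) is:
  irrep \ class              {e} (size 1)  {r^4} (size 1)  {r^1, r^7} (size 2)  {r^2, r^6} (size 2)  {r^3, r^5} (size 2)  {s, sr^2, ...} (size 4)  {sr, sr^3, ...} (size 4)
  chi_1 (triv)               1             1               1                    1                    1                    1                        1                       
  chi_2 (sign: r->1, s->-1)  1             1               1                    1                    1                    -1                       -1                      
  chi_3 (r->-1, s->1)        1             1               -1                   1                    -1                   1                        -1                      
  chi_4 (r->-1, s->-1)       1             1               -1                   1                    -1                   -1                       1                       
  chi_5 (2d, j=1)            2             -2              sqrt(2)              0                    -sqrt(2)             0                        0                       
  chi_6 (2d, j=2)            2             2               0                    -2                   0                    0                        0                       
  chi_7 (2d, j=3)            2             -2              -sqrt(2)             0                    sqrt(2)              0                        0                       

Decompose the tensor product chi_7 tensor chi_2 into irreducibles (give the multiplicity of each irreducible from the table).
chi_7 tensor chi_2 = chi_7 (all other irreducibles have multiplicity 0).

The character of a tensor product is the pointwise product (chi_7 * chi_2)(C) = chi_7(C) * chi_2(C):
  {e}: (2)*(1), {r^4}: (-2)*(1), {r^1, r^7}: (-sqrt(2))*(1), {r^2, r^6}: (0)*(1), {r^3, r^5}: (sqrt(2))*(1), {s, sr^2, ...}: (0)*(-1), {sr, sr^3, ...}: (0)*(-1)
so (chi_7 * chi_2) takes values
  {e} -> 2, {r^4} -> -2, {r^1, r^7} -> -sqrt(2), {r^2, r^6} -> 0, {r^3, r^5} -> sqrt(2), {s, sr^2, ...} -> 0, {sr, sr^3, ...} -> 0.
Now take the inner product of this character with each irreducible chi from the table, <chi_7*chi_2, chi> = (1/16) sum_C |C| (chi_7*chi_2)(C) conj(chi(C)):
  <chi_7*chi_2, chi_1> = (1/16)[1*(2)*conj(1) + 1*(-2)*conj(1) + 2*(-sqrt(2))*conj(1) + 2*(0)*conj(1) + 2*(sqrt(2))*conj(1) + 4*(0)*conj(1) + 4*(0)*conj(1)]
      = (1/16)[(2) + (-2) + (-2*sqrt(2)) + (0) + (2*sqrt(2)) + (0) + (0)] = 0/16 = 0
  <chi_7*chi_2, chi_2> = (1/16)[1*(2)*conj(1) + 1*(-2)*conj(1) + 2*(-sqrt(2))*conj(1) + 2*(0)*conj(1) + 2*(sqrt(2))*conj(1) + 4*(0)*conj(-1) + 4*(0)*conj(-1)]
      = (1/16)[(2) + (-2) + (-2*sqrt(2)) + (0) + (2*sqrt(2)) + (0) + (0)] = 0/16 = 0
  <chi_7*chi_2, chi_3> = (1/16)[1*(2)*conj(1) + 1*(-2)*conj(1) + 2*(-sqrt(2))*conj(-1) + 2*(0)*conj(1) + 2*(sqrt(2))*conj(-1) + 4*(0)*conj(1) + 4*(0)*conj(-1)]
      = (1/16)[(2) + (-2) + (2*sqrt(2)) + (0) + (-2*sqrt(2)) + (0) + (0)] = 0/16 = 0
  <chi_7*chi_2, chi_4> = (1/16)[1*(2)*conj(1) + 1*(-2)*conj(1) + 2*(-sqrt(2))*conj(-1) + 2*(0)*conj(1) + 2*(sqrt(2))*conj(-1) + 4*(0)*conj(-1) + 4*(0)*conj(1)]
      = (1/16)[(2) + (-2) + (2*sqrt(2)) + (0) + (-2*sqrt(2)) + (0) + (0)] = 0/16 = 0
  <chi_7*chi_2, chi_5> = (1/16)[1*(2)*conj(2) + 1*(-2)*conj(-2) + 2*(-sqrt(2))*conj(sqrt(2)) + 2*(0)*conj(0) + 2*(sqrt(2))*conj(-sqrt(2)) + 4*(0)*conj(0) + 4*(0)*conj(0)]
      = (1/16)[(4) + (4) + (-4) + (0) + (-4) + (0) + (0)] = 0/16 = 0
  <chi_7*chi_2, chi_6> = (1/16)[1*(2)*conj(2) + 1*(-2)*conj(2) + 2*(-sqrt(2))*conj(0) + 2*(0)*conj(-2) + 2*(sqrt(2))*conj(0) + 4*(0)*conj(0) + 4*(0)*conj(0)]
      = (1/16)[(4) + (-4) + (0) + (0) + (0) + (0) + (0)] = 0/16 = 0
  <chi_7*chi_2, chi_7> = (1/16)[1*(2)*conj(2) + 1*(-2)*conj(-2) + 2*(-sqrt(2))*conj(-sqrt(2)) + 2*(0)*conj(0) + 2*(sqrt(2))*conj(sqrt(2)) + 4*(0)*conj(0) + 4*(0)*conj(0)]
      = (1/16)[(4) + (4) + (4) + (0) + (4) + (0) + (0)] = 16/16 = 1
Hence the multiplicities are chi_7: 1. Dimension check: dim(chi_7)*dim(chi_2) = 2*1 = 2 and sum (mult * dim) = 1*2 = 2.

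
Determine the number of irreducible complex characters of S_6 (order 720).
11

Explanation: The number of irreducible complex representations of a finite group equals its number of conjugacy classes. Conjugacy classes in S_6 correspond to cycle types, i.e. partitions of 6; there are p(6) = 11 of them, so S_6 (order 720) has exactly 11 irreducible complex representations.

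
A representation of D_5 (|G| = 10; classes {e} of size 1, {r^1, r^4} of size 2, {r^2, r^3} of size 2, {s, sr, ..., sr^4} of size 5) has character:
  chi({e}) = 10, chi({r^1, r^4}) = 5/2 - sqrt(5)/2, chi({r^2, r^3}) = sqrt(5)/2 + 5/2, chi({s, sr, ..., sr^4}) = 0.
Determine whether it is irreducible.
Not irreducible (reducible): <chi, chi> = 13 > 1.

Solution. <chi, chi> = (1/|G|) sum_C |C| * |chi(C)|^2 = (1/10)[1*|10|^2 + 2*|5/2 - sqrt(5)/2|^2 + 2*|sqrt(5)/2 + 5/2|^2 + 5*|0|^2]
  = (1/10)[(100) + (15 - 5*sqrt(5)) + (5*sqrt(5) + 15) + (0)] = 130/10 = 13.
A character is irreducible iff <chi, chi> = 1, so this representation is reducible.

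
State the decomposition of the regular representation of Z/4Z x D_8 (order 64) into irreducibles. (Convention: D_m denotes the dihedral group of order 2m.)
Each irreducible V_i of dimension d_i appears with multiplicity d_i, i.e. rho_reg = (direct sum over all irreducibles V_i) d_i V_i. The irreducible dimensions for Z/4Z x D_8 are 1, 1, 1, 1, 1, 1, 1, 1, 1, 1, 1, 1, 1, 1, 1, 1, 2, 2, 2, 2, 2, 2, 2, 2, 2, 2, 2, 2: 16 irreducibles of dimension 1, each with multiplicity 1; 12 irreducibles of dimension 2, each with multiplicity 2. Total dimension 16*1*1 + 12*2*2 = 64 = |G|.

Argument: General theorem: in the regular representation of a finite group G, each irreducible appears with multiplicity equal to its dimension. Check: dim(rho_reg) = sum d_i^2 = 1 + 1 + 1 + 1 + 1 + 1 + 1 + 1 + 1 + 1 + 1 + 1 + 1 + 1 + 1 + 1 + 4 + 4 + 4 + 4 + 4 + 4 + 4 + 4 + 4 + 4 + 4 + 4 = 64 = |G|.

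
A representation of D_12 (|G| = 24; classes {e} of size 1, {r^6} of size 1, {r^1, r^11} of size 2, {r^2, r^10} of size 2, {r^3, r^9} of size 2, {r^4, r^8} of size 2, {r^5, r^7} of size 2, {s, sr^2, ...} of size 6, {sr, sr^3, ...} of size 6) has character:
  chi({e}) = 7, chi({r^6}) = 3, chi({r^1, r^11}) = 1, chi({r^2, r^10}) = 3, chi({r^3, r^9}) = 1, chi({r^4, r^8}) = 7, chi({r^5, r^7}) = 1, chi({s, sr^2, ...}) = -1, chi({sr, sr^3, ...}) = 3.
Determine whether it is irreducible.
Not irreducible (reducible): <chi, chi> = 10 > 1.

Working: <chi, chi> = (1/|G|) sum_C |C| * |chi(C)|^2 = (1/24)[1*|7|^2 + 1*|3|^2 + 2*|1|^2 + 2*|3|^2 + 2*|1|^2 + 2*|7|^2 + 2*|1|^2 + 6*|-1|^2 + 6*|3|^2]
  = (1/24)[(49) + (9) + (2) + (18) + (2) + (98) + (2) + (6) + (54)] = 240/24 = 10.
A character is irreducible iff <chi, chi> = 1, so this representation is reducible.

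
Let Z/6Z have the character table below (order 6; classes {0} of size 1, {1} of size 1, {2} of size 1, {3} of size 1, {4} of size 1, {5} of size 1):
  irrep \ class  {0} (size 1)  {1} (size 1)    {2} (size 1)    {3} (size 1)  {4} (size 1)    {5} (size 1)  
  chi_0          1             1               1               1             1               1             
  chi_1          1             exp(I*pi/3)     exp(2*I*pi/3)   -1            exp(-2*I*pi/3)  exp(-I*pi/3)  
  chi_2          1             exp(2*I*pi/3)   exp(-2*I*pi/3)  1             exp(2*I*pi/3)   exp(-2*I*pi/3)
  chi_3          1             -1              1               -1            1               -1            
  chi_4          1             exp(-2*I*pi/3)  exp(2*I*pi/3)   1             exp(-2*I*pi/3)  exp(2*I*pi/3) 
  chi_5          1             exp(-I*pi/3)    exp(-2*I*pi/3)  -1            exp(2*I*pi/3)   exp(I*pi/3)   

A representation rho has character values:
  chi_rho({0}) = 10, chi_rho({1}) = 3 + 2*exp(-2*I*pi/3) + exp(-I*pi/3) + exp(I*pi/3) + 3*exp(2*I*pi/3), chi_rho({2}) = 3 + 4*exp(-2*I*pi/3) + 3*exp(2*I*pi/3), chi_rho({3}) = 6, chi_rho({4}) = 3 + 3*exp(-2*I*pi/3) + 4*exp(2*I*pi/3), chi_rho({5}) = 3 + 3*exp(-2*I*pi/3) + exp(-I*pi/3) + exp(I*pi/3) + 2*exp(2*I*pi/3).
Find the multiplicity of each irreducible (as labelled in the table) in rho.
Multiplicities: chi_0: 3, chi_1: 1, chi_2: 3, chi_3: 0, chi_4: 2, chi_5: 1.

Reasoning: Use <chi_rho, chi> = (1/|G|) sum_C |C| * chi_rho(C) * conj(chi(C)) with |G| = 6 for each irreducible chi in the table:
  <chi_rho, chi_0> = (1/6)[1*(10)*conj(1) + 1*(3 + 2*exp(-2*I*pi/3) + exp(-I*pi/3) + exp(I*pi/3) + 3*exp(2*I*pi/3))*conj(1) + 1*(3 + 4*exp(-2*I*pi/3) + 3*exp(2*I*pi/3))*conj(1) + 1*(6)*conj(1) + 1*(3 + 3*exp(-2*I*pi/3) + 4*exp(2*I*pi/3))*conj(1) + 1*(3 + 3*exp(-2*I*pi/3) + exp(-I*pi/3) + exp(I*pi/3) + 2*exp(2*I*pi/3))*conj(1)]
      = (1/6)[(10) + (3 + 2*exp(-2*I*pi/3) + exp(-I*pi/3) + exp(I*pi/3) + 3*exp(2*I*pi/3)) + (3 + 4*exp(-2*I*pi/3) + 3*exp(2*I*pi/3)) + (6) + (3 + 3*exp(-2*I*pi/3) + 4*exp(2*I*pi/3)) + (3 + 3*exp(-2*I*pi/3) + exp(-I*pi/3) + exp(I*pi/3) + 2*exp(2*I*pi/3))] = 18/6 = 3
  <chi_rho, chi_1> = (1/6)[1*(10)*conj(1) + 1*(3 + 2*exp(-2*I*pi/3) + exp(-I*pi/3) + exp(I*pi/3) + 3*exp(2*I*pi/3))*conj(exp(I*pi/3)) + 1*(3 + 4*exp(-2*I*pi/3) + 3*exp(2*I*pi/3))*conj(exp(2*I*pi/3)) + 1*(6)*conj(-1) + 1*(3 + 3*exp(-2*I*pi/3) + 4*exp(2*I*pi/3))*conj(exp(-2*I*pi/3)) + 1*(3 + 3*exp(-2*I*pi/3) + exp(-I*pi/3) + exp(I*pi/3) + 2*exp(2*I*pi/3))*conj(exp(-I*pi/3))]
      = (1/6)[(10) + (-1 + 3*exp(-I*pi/3) + exp(-2*I*pi/3) + 3*exp(I*pi/3)) + (3 + 3*exp(-2*I*pi/3) + 4*exp(2*I*pi/3)) + (-6) + (3 + 4*exp(-2*I*pi/3) + 3*exp(2*I*pi/3)) + (-1 + 3*exp(-I*pi/3) + exp(2*I*pi/3) + 3*exp(I*pi/3))] = 6/6 = 1
  <chi_rho, chi_2> = (1/6)[1*(10)*conj(1) + 1*(3 + 2*exp(-2*I*pi/3) + exp(-I*pi/3) + exp(I*pi/3) + 3*exp(2*I*pi/3))*conj(exp(2*I*pi/3)) + 1*(3 + 4*exp(-2*I*pi/3) + 3*exp(2*I*pi/3))*conj(exp(-2*I*pi/3)) + 1*(6)*conj(1) + 1*(3 + 3*exp(-2*I*pi/3) + 4*exp(2*I*pi/3))*conj(exp(2*I*pi/3)) + 1*(3 + 3*exp(-2*I*pi/3) + exp(-I*pi/3) + exp(I*pi/3) + 2*exp(2*I*pi/3))*conj(exp(-2*I*pi/3))]
      = (1/6)[(10) + (2 + 3*exp(-2*I*pi/3) + exp(-I*pi/3) + 2*exp(2*I*pi/3)) + (1) + (6) + (1) + (2 + 2*exp(-2*I*pi/3) + exp(I*pi/3) + 3*exp(2*I*pi/3))] = 18/6 = 3
  <chi_rho, chi_3> = (1/6)[1*(10)*conj(1) + 1*(3 + 2*exp(-2*I*pi/3) + exp(-I*pi/3) + exp(I*pi/3) + 3*exp(2*I*pi/3))*conj(-1) + 1*(3 + 4*exp(-2*I*pi/3) + 3*exp(2*I*pi/3))*conj(1) + 1*(6)*conj(-1) + 1*(3 + 3*exp(-2*I*pi/3) + 4*exp(2*I*pi/3))*conj(1) + 1*(3 + 3*exp(-2*I*pi/3) + exp(-I*pi/3) + exp(I*pi/3) + 2*exp(2*I*pi/3))*conj(-1)]
      = (1/6)[(10) + (-3 - 3*exp(2*I*pi/3) - exp(I*pi/3) - exp(-I*pi/3) - 2*exp(-2*I*pi/3)) + (3 + 4*exp(-2*I*pi/3) + 3*exp(2*I*pi/3)) + (-6) + (3 + 3*exp(-2*I*pi/3) + 4*exp(2*I*pi/3)) + (-3 - 2*exp(2*I*pi/3) - exp(I*pi/3) - exp(-I*pi/3) - 3*exp(-2*I*pi/3))] = 0/6 = 0
  <chi_rho, chi_4> = (1/6)[1*(10)*conj(1) + 1*(3 + 2*exp(-2*I*pi/3) + exp(-I*pi/3) + exp(I*pi/3) + 3*exp(2*I*pi/3))*conj(exp(-2*I*pi/3)) + 1*(3 + 4*exp(-2*I*pi/3) + 3*exp(2*I*pi/3))*conj(exp(2*I*pi/3)) + 1*(6)*conj(1) + 1*(3 + 3*exp(-2*I*pi/3) + 4*exp(2*I*pi/3))*conj(exp(-2*I*pi/3)) + 1*(3 + 3*exp(-2*I*pi/3) + exp(-I*pi/3) + exp(I*pi/3) + 2*exp(2*I*pi/3))*conj(exp(2*I*pi/3))]
      = (1/6)[(10) + (1 + 3*exp(-2*I*pi/3) + exp(I*pi/3) + 3*exp(2*I*pi/3)) + (3 + 3*exp(-2*I*pi/3) + 4*exp(2*I*pi/3)) + (6) + (3 + 4*exp(-2*I*pi/3) + 3*exp(2*I*pi/3)) + (1 + 3*exp(-2*I*pi/3) + exp(-I*pi/3) + 3*exp(2*I*pi/3))] = 12/6 = 2
  <chi_rho, chi_5> = (1/6)[1*(10)*conj(1) + 1*(3 + 2*exp(-2*I*pi/3) + exp(-I*pi/3) + exp(I*pi/3) + 3*exp(2*I*pi/3))*conj(exp(-I*pi/3)) + 1*(3 + 4*exp(-2*I*pi/3) + 3*exp(2*I*pi/3))*conj(exp(-2*I*pi/3)) + 1*(6)*conj(-1) + 1*(3 + 3*exp(-2*I*pi/3) + 4*exp(2*I*pi/3))*conj(exp(2*I*pi/3)) + 1*(3 + 3*exp(-2*I*pi/3) + exp(-I*pi/3) + exp(I*pi/3) + 2*exp(2*I*pi/3))*conj(exp(I*pi/3))]
      = (1/6)[(10) + (-2 + 2*exp(-I*pi/3) + exp(2*I*pi/3) + 3*exp(I*pi/3)) + (1) + (-6) + (1) + (-2 + 3*exp(-I*pi/3) + exp(-2*I*pi/3) + 2*exp(I*pi/3))] = 6/6 = 1
(Exp terms are combined using exp(i*s)*conj(exp(i*t)) = exp(i*(s-t)), and sums of them are collapsed using the identity that for every m > 1 the m distinct m-th roots of unity sum to 0, e.g. 1 + exp(2*I*pi/3) + exp(-2*I*pi/3) = 0.)
Dimension check: dim(rho) = sum (mult * dim) = 3*1 + 1*1 + 3*1 + 0*1 + 2*1 + 1*1 = 10 = chi_rho(e) = 10.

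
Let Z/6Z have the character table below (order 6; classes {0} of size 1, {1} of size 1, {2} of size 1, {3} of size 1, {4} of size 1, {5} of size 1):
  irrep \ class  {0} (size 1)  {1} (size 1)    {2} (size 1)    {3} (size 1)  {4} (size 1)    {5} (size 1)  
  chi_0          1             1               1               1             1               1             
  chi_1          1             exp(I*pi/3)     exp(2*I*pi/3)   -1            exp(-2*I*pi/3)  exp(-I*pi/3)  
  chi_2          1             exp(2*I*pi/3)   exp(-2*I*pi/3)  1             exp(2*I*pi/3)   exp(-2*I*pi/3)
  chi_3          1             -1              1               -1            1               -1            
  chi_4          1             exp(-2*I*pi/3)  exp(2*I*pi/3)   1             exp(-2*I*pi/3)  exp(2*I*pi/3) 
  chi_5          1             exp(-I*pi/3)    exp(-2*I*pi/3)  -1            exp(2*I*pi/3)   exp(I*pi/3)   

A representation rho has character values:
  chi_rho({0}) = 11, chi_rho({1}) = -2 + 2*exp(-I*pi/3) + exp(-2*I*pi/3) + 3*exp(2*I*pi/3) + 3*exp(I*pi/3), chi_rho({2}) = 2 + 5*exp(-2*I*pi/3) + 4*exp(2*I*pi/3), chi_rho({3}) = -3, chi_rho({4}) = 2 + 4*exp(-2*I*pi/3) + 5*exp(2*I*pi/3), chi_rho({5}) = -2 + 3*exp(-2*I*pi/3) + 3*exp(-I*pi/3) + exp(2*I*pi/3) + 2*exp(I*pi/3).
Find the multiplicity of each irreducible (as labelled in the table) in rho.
Multiplicities: chi_0: 0, chi_1: 3, chi_2: 3, chi_3: 2, chi_4: 1, chi_5: 2.

Reasoning: Use <chi_rho, chi> = (1/|G|) sum_C |C| * chi_rho(C) * conj(chi(C)) with |G| = 6 for each irreducible chi in the table:
  <chi_rho, chi_0> = (1/6)[1*(11)*conj(1) + 1*(-2 + 2*exp(-I*pi/3) + exp(-2*I*pi/3) + 3*exp(2*I*pi/3) + 3*exp(I*pi/3))*conj(1) + 1*(2 + 5*exp(-2*I*pi/3) + 4*exp(2*I*pi/3))*conj(1) + 1*(-3)*conj(1) + 1*(2 + 4*exp(-2*I*pi/3) + 5*exp(2*I*pi/3))*conj(1) + 1*(-2 + 3*exp(-2*I*pi/3) + 3*exp(-I*pi/3) + exp(2*I*pi/3) + 2*exp(I*pi/3))*conj(1)]
      = (1/6)[(11) + (-2 + 2*exp(-I*pi/3) + exp(-2*I*pi/3) + 3*exp(2*I*pi/3) + 3*exp(I*pi/3)) + (2 + 5*exp(-2*I*pi/3) + 4*exp(2*I*pi/3)) + (-3) + (2 + 4*exp(-2*I*pi/3) + 5*exp(2*I*pi/3)) + (-2 + 3*exp(-2*I*pi/3) + 3*exp(-I*pi/3) + exp(2*I*pi/3) + 2*exp(I*pi/3))] = 0/6 = 0
  <chi_rho, chi_1> = (1/6)[1*(11)*conj(1) + 1*(-2 + 2*exp(-I*pi/3) + exp(-2*I*pi/3) + 3*exp(2*I*pi/3) + 3*exp(I*pi/3))*conj(exp(I*pi/3)) + 1*(2 + 5*exp(-2*I*pi/3) + 4*exp(2*I*pi/3))*conj(exp(2*I*pi/3)) + 1*(-3)*conj(-1) + 1*(2 + 4*exp(-2*I*pi/3) + 5*exp(2*I*pi/3))*conj(exp(-2*I*pi/3)) + 1*(-2 + 3*exp(-2*I*pi/3) + 3*exp(-I*pi/3) + exp(2*I*pi/3) + 2*exp(I*pi/3))*conj(exp(-I*pi/3))]
      = (1/6)[(11) + (2 + 2*exp(-2*I*pi/3) - 2*exp(-I*pi/3) + 3*exp(I*pi/3)) + (4 + 2*exp(-2*I*pi/3) + 5*exp(2*I*pi/3)) + (3) + (4 + 5*exp(-2*I*pi/3) + 2*exp(2*I*pi/3)) + (2 + 3*exp(-I*pi/3) - 2*exp(I*pi/3) + 2*exp(2*I*pi/3))] = 18/6 = 3
  <chi_rho, chi_2> = (1/6)[1*(11)*conj(1) + 1*(-2 + 2*exp(-I*pi/3) + exp(-2*I*pi/3) + 3*exp(2*I*pi/3) + 3*exp(I*pi/3))*conj(exp(2*I*pi/3)) + 1*(2 + 5*exp(-2*I*pi/3) + 4*exp(2*I*pi/3))*conj(exp(-2*I*pi/3)) + 1*(-3)*conj(1) + 1*(2 + 4*exp(-2*I*pi/3) + 5*exp(2*I*pi/3))*conj(exp(2*I*pi/3)) + 1*(-2 + 3*exp(-2*I*pi/3) + 3*exp(-I*pi/3) + exp(2*I*pi/3) + 2*exp(I*pi/3))*conj(exp(-2*I*pi/3))]
      = (1/6)[(11) + (3) + (5 + 4*exp(-2*I*pi/3) + 2*exp(2*I*pi/3)) + (-3) + (5 + 2*exp(-2*I*pi/3) + 4*exp(2*I*pi/3)) + (3)] = 18/6 = 3
  <chi_rho, chi_3> = (1/6)[1*(11)*conj(1) + 1*(-2 + 2*exp(-I*pi/3) + exp(-2*I*pi/3) + 3*exp(2*I*pi/3) + 3*exp(I*pi/3))*conj(-1) + 1*(2 + 5*exp(-2*I*pi/3) + 4*exp(2*I*pi/3))*conj(1) + 1*(-3)*conj(-1) + 1*(2 + 4*exp(-2*I*pi/3) + 5*exp(2*I*pi/3))*conj(1) + 1*(-2 + 3*exp(-2*I*pi/3) + 3*exp(-I*pi/3) + exp(2*I*pi/3) + 2*exp(I*pi/3))*conj(-1)]
      = (1/6)[(11) + (2 - 3*exp(I*pi/3) - 3*exp(2*I*pi/3) - exp(-2*I*pi/3) - 2*exp(-I*pi/3)) + (2 + 5*exp(-2*I*pi/3) + 4*exp(2*I*pi/3)) + (3) + (2 + 4*exp(-2*I*pi/3) + 5*exp(2*I*pi/3)) + (2 - 2*exp(I*pi/3) - exp(2*I*pi/3) - 3*exp(-I*pi/3) - 3*exp(-2*I*pi/3))] = 12/6 = 2
  <chi_rho, chi_4> = (1/6)[1*(11)*conj(1) + 1*(-2 + 2*exp(-I*pi/3) + exp(-2*I*pi/3) + 3*exp(2*I*pi/3) + 3*exp(I*pi/3))*conj(exp(-2*I*pi/3)) + 1*(2 + 5*exp(-2*I*pi/3) + 4*exp(2*I*pi/3))*conj(exp(2*I*pi/3)) + 1*(-3)*conj(1) + 1*(2 + 4*exp(-2*I*pi/3) + 5*exp(2*I*pi/3))*conj(exp(-2*I*pi/3)) + 1*(-2 + 3*exp(-2*I*pi/3) + 3*exp(-I*pi/3) + exp(2*I*pi/3) + 2*exp(I*pi/3))*conj(exp(2*I*pi/3))]
      = (1/6)[(11) + (-2 + 3*exp(-2*I*pi/3) - 2*exp(2*I*pi/3) + 2*exp(I*pi/3)) + (4 + 2*exp(-2*I*pi/3) + 5*exp(2*I*pi/3)) + (-3) + (4 + 5*exp(-2*I*pi/3) + 2*exp(2*I*pi/3)) + (-2 + 2*exp(-I*pi/3) - 2*exp(-2*I*pi/3) + 3*exp(2*I*pi/3))] = 6/6 = 1
  <chi_rho, chi_5> = (1/6)[1*(11)*conj(1) + 1*(-2 + 2*exp(-I*pi/3) + exp(-2*I*pi/3) + 3*exp(2*I*pi/3) + 3*exp(I*pi/3))*conj(exp(-I*pi/3)) + 1*(2 + 5*exp(-2*I*pi/3) + 4*exp(2*I*pi/3))*conj(exp(-2*I*pi/3)) + 1*(-3)*conj(-1) + 1*(2 + 4*exp(-2*I*pi/3) + 5*exp(2*I*pi/3))*conj(exp(2*I*pi/3)) + 1*(-2 + 3*exp(-2*I*pi/3) + 3*exp(-I*pi/3) + exp(2*I*pi/3) + 2*exp(I*pi/3))*conj(exp(I*pi/3))]
      = (1/6)[(11) + (-3) + (5 + 4*exp(-2*I*pi/3) + 2*exp(2*I*pi/3)) + (3) + (5 + 2*exp(-2*I*pi/3) + 4*exp(2*I*pi/3)) + (-3)] = 12/6 = 2
(Exp terms are combined using exp(i*s)*conj(exp(i*t)) = exp(i*(s-t)), and sums of them are collapsed using the identity that for every m > 1 the m distinct m-th roots of unity sum to 0, e.g. 1 + exp(2*I*pi/3) + exp(-2*I*pi/3) = 0.)
Dimension check: dim(rho) = sum (mult * dim) = 0*1 + 3*1 + 3*1 + 2*1 + 1*1 + 2*1 = 11 = chi_rho(e) = 11.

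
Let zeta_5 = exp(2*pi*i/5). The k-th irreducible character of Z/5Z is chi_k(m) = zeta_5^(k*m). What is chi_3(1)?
chi_3(1) = zeta_5^3 = exp(-4*I*pi/5)

Proof sketch: chi_3(1) = zeta_5^(3*1) = zeta_5^3. Since zeta_5^5 = 1, this equals zeta_5^3 = exp(2*pi*i*3/5) = exp(-4*I*pi/5).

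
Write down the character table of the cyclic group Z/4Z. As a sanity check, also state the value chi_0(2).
Character table of Z/4Z (irreps indexed chi_0,...,chi_3 with chi_k(m) = zeta_4^(k*m), zeta_4 = exp(2*pi*i/4)):
  irrep \ class  {0} (size 1)  {1} (size 1)  {2} (size 1)  {3} (size 1)
  chi_0          1             1             1             1           
  chi_1          1             I             -1            -I          
  chi_2          1             -1            1             -1          
  chi_3          1             -I            -1            I           

Spot check: chi_0(2) = zeta_4^(0*2) = zeta_4^0 = 1.

Argument: Z/4Z is abelian, so all 4 irreducible complex representations are 1-dimensional. They are given by chi_k(m) = zeta_4^(k*m) for k = 0,...,3. Row orthogonality: sum_m chi_k(m) conj(chi_l(m)) = 4 * [k = l].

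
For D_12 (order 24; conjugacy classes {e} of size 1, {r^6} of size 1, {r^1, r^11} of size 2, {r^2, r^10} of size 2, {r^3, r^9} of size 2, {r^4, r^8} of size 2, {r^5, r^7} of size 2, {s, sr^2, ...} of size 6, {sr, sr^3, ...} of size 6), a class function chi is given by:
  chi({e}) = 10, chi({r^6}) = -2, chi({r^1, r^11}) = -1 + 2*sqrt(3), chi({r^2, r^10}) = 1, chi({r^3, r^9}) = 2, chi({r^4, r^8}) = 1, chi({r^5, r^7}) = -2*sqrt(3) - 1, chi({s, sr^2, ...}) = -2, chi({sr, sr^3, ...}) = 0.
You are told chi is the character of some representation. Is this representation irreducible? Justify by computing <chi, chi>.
Not irreducible (reducible): <chi, chi> = 8 > 1.

Derivation: <chi, chi> = (1/|G|) sum_C |C| * |chi(C)|^2 = (1/24)[1*|10|^2 + 1*|-2|^2 + 2*|-1 + 2*sqrt(3)|^2 + 2*|1|^2 + 2*|2|^2 + 2*|1|^2 + 2*|-2*sqrt(3) - 1|^2 + 6*|-2|^2 + 6*|0|^2]
  = (1/24)[(100) + (4) + (26 - 8*sqrt(3)) + (2) + (8) + (2) + (8*sqrt(3) + 26) + (24) + (0)] = 192/24 = 8.
A character is irreducible iff <chi, chi> = 1, so this representation is reducible.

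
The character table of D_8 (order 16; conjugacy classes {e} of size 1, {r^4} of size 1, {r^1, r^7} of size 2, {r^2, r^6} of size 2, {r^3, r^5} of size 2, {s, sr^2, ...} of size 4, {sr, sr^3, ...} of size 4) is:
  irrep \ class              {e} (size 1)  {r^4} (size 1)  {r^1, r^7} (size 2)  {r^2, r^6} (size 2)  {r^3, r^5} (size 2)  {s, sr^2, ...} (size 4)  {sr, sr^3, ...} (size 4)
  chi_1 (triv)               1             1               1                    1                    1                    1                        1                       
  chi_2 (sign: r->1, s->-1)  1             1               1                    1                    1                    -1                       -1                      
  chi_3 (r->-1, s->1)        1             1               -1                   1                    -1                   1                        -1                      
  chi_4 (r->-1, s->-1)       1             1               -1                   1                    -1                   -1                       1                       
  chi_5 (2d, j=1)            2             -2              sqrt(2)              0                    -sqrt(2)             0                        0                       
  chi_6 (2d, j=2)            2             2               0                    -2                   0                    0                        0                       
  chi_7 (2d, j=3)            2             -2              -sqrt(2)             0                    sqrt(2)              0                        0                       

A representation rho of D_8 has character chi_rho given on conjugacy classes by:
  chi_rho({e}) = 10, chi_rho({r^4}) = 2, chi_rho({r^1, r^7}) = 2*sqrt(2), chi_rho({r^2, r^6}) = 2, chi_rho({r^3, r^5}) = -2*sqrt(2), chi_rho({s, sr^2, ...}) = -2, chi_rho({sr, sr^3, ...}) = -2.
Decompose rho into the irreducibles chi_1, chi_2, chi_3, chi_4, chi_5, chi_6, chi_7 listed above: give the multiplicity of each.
Multiplicities: chi_1: 0, chi_2: 2, chi_3: 1, chi_4: 1, chi_5: 2, chi_6: 1, chi_7: 0.

Solution. Use <chi_rho, chi> = (1/|G|) sum_C |C| * chi_rho(C) * conj(chi(C)) with |G| = 16 for each irreducible chi in the table:
  <chi_rho, chi_1> = (1/16)[1*(10)*conj(1) + 1*(2)*conj(1) + 2*(2*sqrt(2))*conj(1) + 2*(2)*conj(1) + 2*(-2*sqrt(2))*conj(1) + 4*(-2)*conj(1) + 4*(-2)*conj(1)]
      = (1/16)[(10) + (2) + (4*sqrt(2)) + (4) + (-4*sqrt(2)) + (-8) + (-8)] = 0/16 = 0
  <chi_rho, chi_2> = (1/16)[1*(10)*conj(1) + 1*(2)*conj(1) + 2*(2*sqrt(2))*conj(1) + 2*(2)*conj(1) + 2*(-2*sqrt(2))*conj(1) + 4*(-2)*conj(-1) + 4*(-2)*conj(-1)]
      = (1/16)[(10) + (2) + (4*sqrt(2)) + (4) + (-4*sqrt(2)) + (8) + (8)] = 32/16 = 2
  <chi_rho, chi_3> = (1/16)[1*(10)*conj(1) + 1*(2)*conj(1) + 2*(2*sqrt(2))*conj(-1) + 2*(2)*conj(1) + 2*(-2*sqrt(2))*conj(-1) + 4*(-2)*conj(1) + 4*(-2)*conj(-1)]
      = (1/16)[(10) + (2) + (-4*sqrt(2)) + (4) + (4*sqrt(2)) + (-8) + (8)] = 16/16 = 1
  <chi_rho, chi_4> = (1/16)[1*(10)*conj(1) + 1*(2)*conj(1) + 2*(2*sqrt(2))*conj(-1) + 2*(2)*conj(1) + 2*(-2*sqrt(2))*conj(-1) + 4*(-2)*conj(-1) + 4*(-2)*conj(1)]
      = (1/16)[(10) + (2) + (-4*sqrt(2)) + (4) + (4*sqrt(2)) + (8) + (-8)] = 16/16 = 1
  <chi_rho, chi_5> = (1/16)[1*(10)*conj(2) + 1*(2)*conj(-2) + 2*(2*sqrt(2))*conj(sqrt(2)) + 2*(2)*conj(0) + 2*(-2*sqrt(2))*conj(-sqrt(2)) + 4*(-2)*conj(0) + 4*(-2)*conj(0)]
      = (1/16)[(20) + (-4) + (8) + (0) + (8) + (0) + (0)] = 32/16 = 2
  <chi_rho, chi_6> = (1/16)[1*(10)*conj(2) + 1*(2)*conj(2) + 2*(2*sqrt(2))*conj(0) + 2*(2)*conj(-2) + 2*(-2*sqrt(2))*conj(0) + 4*(-2)*conj(0) + 4*(-2)*conj(0)]
      = (1/16)[(20) + (4) + (0) + (-8) + (0) + (0) + (0)] = 16/16 = 1
  <chi_rho, chi_7> = (1/16)[1*(10)*conj(2) + 1*(2)*conj(-2) + 2*(2*sqrt(2))*conj(-sqrt(2)) + 2*(2)*conj(0) + 2*(-2*sqrt(2))*conj(sqrt(2)) + 4*(-2)*conj(0) + 4*(-2)*conj(0)]
      = (1/16)[(20) + (-4) + (-8) + (0) + (-8) + (0) + (0)] = 0/16 = 0
Dimension check: dim(rho) = sum (mult * dim) = 0*1 + 2*1 + 1*1 + 1*1 + 2*2 + 1*2 + 0*2 = 10 = chi_rho(e) = 10.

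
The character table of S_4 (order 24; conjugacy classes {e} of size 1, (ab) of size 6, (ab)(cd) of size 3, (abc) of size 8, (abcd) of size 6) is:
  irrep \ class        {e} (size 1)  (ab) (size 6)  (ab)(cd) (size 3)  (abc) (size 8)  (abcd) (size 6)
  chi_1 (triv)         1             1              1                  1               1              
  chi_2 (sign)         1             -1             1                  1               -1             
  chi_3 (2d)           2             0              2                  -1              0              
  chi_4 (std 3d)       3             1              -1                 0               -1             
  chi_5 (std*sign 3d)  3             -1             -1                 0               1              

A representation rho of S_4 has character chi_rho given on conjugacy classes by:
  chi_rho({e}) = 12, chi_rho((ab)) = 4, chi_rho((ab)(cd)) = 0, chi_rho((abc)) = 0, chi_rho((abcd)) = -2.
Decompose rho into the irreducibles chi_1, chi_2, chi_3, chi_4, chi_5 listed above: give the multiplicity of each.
Multiplicities: chi_1: 1, chi_2: 0, chi_3: 1, chi_4: 3, chi_5: 0.

Explanation: Use <chi_rho, chi> = (1/|G|) sum_C |C| * chi_rho(C) * conj(chi(C)) with |G| = 24 for each irreducible chi in the table:
  <chi_rho, chi_1> = (1/24)[1*(12)*conj(1) + 6*(4)*conj(1) + 3*(0)*conj(1) + 8*(0)*conj(1) + 6*(-2)*conj(1)]
      = (1/24)[(12) + (24) + (0) + (0) + (-12)] = 24/24 = 1
  <chi_rho, chi_2> = (1/24)[1*(12)*conj(1) + 6*(4)*conj(-1) + 3*(0)*conj(1) + 8*(0)*conj(1) + 6*(-2)*conj(-1)]
      = (1/24)[(12) + (-24) + (0) + (0) + (12)] = 0/24 = 0
  <chi_rho, chi_3> = (1/24)[1*(12)*conj(2) + 6*(4)*conj(0) + 3*(0)*conj(2) + 8*(0)*conj(-1) + 6*(-2)*conj(0)]
      = (1/24)[(24) + (0) + (0) + (0) + (0)] = 24/24 = 1
  <chi_rho, chi_4> = (1/24)[1*(12)*conj(3) + 6*(4)*conj(1) + 3*(0)*conj(-1) + 8*(0)*conj(0) + 6*(-2)*conj(-1)]
      = (1/24)[(36) + (24) + (0) + (0) + (12)] = 72/24 = 3
  <chi_rho, chi_5> = (1/24)[1*(12)*conj(3) + 6*(4)*conj(-1) + 3*(0)*conj(-1) + 8*(0)*conj(0) + 6*(-2)*conj(1)]
      = (1/24)[(36) + (-24) + (0) + (0) + (-12)] = 0/24 = 0
Dimension check: dim(rho) = sum (mult * dim) = 1*1 + 0*1 + 1*2 + 3*3 + 0*3 = 12 = chi_rho(e) = 12.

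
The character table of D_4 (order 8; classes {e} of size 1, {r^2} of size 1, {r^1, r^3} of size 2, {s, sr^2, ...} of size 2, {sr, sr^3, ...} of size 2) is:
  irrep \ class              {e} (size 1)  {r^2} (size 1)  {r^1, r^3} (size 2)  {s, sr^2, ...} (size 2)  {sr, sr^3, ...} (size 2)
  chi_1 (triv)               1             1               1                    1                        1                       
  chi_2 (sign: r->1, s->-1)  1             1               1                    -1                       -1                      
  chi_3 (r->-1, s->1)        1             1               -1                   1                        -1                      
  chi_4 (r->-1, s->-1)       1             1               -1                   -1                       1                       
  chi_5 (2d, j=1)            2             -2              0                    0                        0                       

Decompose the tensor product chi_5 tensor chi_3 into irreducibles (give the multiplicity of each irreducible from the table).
chi_5 tensor chi_3 = chi_5 (all other irreducibles have multiplicity 0).

Argument: The character of a tensor product is the pointwise product (chi_5 * chi_3)(C) = chi_5(C) * chi_3(C):
  {e}: (2)*(1), {r^2}: (-2)*(1), {r^1, r^3}: (0)*(-1), {s, sr^2, ...}: (0)*(1), {sr, sr^3, ...}: (0)*(-1)
so (chi_5 * chi_3) takes values
  {e} -> 2, {r^2} -> -2, {r^1, r^3} -> 0, {s, sr^2, ...} -> 0, {sr, sr^3, ...} -> 0.
Now take the inner product of this character with each irreducible chi from the table, <chi_5*chi_3, chi> = (1/8) sum_C |C| (chi_5*chi_3)(C) conj(chi(C)):
  <chi_5*chi_3, chi_1> = (1/8)[1*(2)*conj(1) + 1*(-2)*conj(1) + 2*(0)*conj(1) + 2*(0)*conj(1) + 2*(0)*conj(1)]
      = (1/8)[(2) + (-2) + (0) + (0) + (0)] = 0/8 = 0
  <chi_5*chi_3, chi_2> = (1/8)[1*(2)*conj(1) + 1*(-2)*conj(1) + 2*(0)*conj(1) + 2*(0)*conj(-1) + 2*(0)*conj(-1)]
      = (1/8)[(2) + (-2) + (0) + (0) + (0)] = 0/8 = 0
  <chi_5*chi_3, chi_3> = (1/8)[1*(2)*conj(1) + 1*(-2)*conj(1) + 2*(0)*conj(-1) + 2*(0)*conj(1) + 2*(0)*conj(-1)]
      = (1/8)[(2) + (-2) + (0) + (0) + (0)] = 0/8 = 0
  <chi_5*chi_3, chi_4> = (1/8)[1*(2)*conj(1) + 1*(-2)*conj(1) + 2*(0)*conj(-1) + 2*(0)*conj(-1) + 2*(0)*conj(1)]
      = (1/8)[(2) + (-2) + (0) + (0) + (0)] = 0/8 = 0
  <chi_5*chi_3, chi_5> = (1/8)[1*(2)*conj(2) + 1*(-2)*conj(-2) + 2*(0)*conj(0) + 2*(0)*conj(0) + 2*(0)*conj(0)]
      = (1/8)[(4) + (4) + (0) + (0) + (0)] = 8/8 = 1
Hence the multiplicities are chi_5: 1. Dimension check: dim(chi_5)*dim(chi_3) = 2*1 = 2 and sum (mult * dim) = 1*2 = 2.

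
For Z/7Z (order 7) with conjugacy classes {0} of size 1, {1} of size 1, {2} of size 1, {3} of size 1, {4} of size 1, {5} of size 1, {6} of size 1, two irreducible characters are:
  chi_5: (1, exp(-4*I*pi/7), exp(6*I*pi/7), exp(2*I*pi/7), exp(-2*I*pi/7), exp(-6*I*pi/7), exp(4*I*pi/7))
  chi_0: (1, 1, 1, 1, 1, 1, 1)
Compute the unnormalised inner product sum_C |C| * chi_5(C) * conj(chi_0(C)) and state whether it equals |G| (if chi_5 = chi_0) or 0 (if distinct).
Sum = 0; so <chi_5, chi_0> = 0 (distinct irreducibles are orthogonal).

Explanation: Compute term by term over conjugacy classes (|C| * chi_5(C) * conj(chi_0(C))):
  1*(1)*conj(1) + 1*(exp(-4*I*pi/7))*conj(1) + 1*(exp(6*I*pi/7))*conj(1) + 1*(exp(2*I*pi/7))*conj(1) + 1*(exp(-2*I*pi/7))*conj(1) + 1*(exp(-6*I*pi/7))*conj(1) + 1*(exp(4*I*pi/7))*conj(1)
  = (1) + (exp(-4*I*pi/7)) + (exp(6*I*pi/7)) + (exp(2*I*pi/7)) + (exp(-2*I*pi/7)) + (exp(-6*I*pi/7)) + (exp(4*I*pi/7))
  = 0.
(Exp terms are combined using exp(i*s)*conj(exp(i*t)) = exp(i*(s-t)), and sums of them are collapsed using the identity that for every m > 1 the m distinct m-th roots of unity sum to 0, e.g. 1 + exp(2*I*pi/3) + exp(-2*I*pi/3) = 0.)
Dividing by |G| = 7 gives 0/7 = 0, matching the row-orthogonality relation <chi_5, chi_0> = [chi_5 = chi_0].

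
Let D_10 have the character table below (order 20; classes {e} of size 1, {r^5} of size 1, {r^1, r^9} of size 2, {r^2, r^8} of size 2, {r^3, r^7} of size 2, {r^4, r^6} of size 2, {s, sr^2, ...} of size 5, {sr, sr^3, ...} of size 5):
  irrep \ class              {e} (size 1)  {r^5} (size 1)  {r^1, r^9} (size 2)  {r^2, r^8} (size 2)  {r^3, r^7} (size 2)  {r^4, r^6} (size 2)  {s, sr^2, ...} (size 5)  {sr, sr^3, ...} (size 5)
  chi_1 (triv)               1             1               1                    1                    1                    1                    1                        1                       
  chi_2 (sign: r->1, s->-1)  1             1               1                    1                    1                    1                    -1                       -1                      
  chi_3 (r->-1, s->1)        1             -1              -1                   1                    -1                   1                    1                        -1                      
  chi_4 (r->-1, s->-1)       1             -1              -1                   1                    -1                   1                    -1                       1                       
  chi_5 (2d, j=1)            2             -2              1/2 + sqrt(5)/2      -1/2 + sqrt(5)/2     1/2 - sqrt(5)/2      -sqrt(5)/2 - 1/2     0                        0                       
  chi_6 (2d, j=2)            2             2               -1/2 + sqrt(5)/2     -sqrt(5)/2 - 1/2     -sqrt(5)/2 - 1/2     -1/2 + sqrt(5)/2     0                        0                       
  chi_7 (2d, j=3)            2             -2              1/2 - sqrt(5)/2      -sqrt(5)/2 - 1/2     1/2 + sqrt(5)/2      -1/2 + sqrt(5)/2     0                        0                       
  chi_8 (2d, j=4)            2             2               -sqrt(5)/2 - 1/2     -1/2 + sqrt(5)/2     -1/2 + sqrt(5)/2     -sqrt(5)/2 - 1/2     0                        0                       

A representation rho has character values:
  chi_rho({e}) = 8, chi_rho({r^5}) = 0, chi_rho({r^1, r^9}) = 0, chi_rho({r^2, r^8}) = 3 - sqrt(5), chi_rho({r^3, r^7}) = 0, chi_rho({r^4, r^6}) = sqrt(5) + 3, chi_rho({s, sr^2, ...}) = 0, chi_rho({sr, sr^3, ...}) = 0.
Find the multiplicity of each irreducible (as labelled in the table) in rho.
Multiplicities: chi_1: 1, chi_2: 1, chi_3: 1, chi_4: 1, chi_5: 0, chi_6: 1, chi_7: 1, chi_8: 0.

Derivation: Use <chi_rho, chi> = (1/|G|) sum_C |C| * chi_rho(C) * conj(chi(C)) with |G| = 20 for each irreducible chi in the table:
  <chi_rho, chi_1> = (1/20)[1*(8)*conj(1) + 1*(0)*conj(1) + 2*(0)*conj(1) + 2*(3 - sqrt(5))*conj(1) + 2*(0)*conj(1) + 2*(sqrt(5) + 3)*conj(1) + 5*(0)*conj(1) + 5*(0)*conj(1)]
      = (1/20)[(8) + (0) + (0) + (6 - 2*sqrt(5)) + (0) + (2*sqrt(5) + 6) + (0) + (0)] = 20/20 = 1
  <chi_rho, chi_2> = (1/20)[1*(8)*conj(1) + 1*(0)*conj(1) + 2*(0)*conj(1) + 2*(3 - sqrt(5))*conj(1) + 2*(0)*conj(1) + 2*(sqrt(5) + 3)*conj(1) + 5*(0)*conj(-1) + 5*(0)*conj(-1)]
      = (1/20)[(8) + (0) + (0) + (6 - 2*sqrt(5)) + (0) + (2*sqrt(5) + 6) + (0) + (0)] = 20/20 = 1
  <chi_rho, chi_3> = (1/20)[1*(8)*conj(1) + 1*(0)*conj(-1) + 2*(0)*conj(-1) + 2*(3 - sqrt(5))*conj(1) + 2*(0)*conj(-1) + 2*(sqrt(5) + 3)*conj(1) + 5*(0)*conj(1) + 5*(0)*conj(-1)]
      = (1/20)[(8) + (0) + (0) + (6 - 2*sqrt(5)) + (0) + (2*sqrt(5) + 6) + (0) + (0)] = 20/20 = 1
  <chi_rho, chi_4> = (1/20)[1*(8)*conj(1) + 1*(0)*conj(-1) + 2*(0)*conj(-1) + 2*(3 - sqrt(5))*conj(1) + 2*(0)*conj(-1) + 2*(sqrt(5) + 3)*conj(1) + 5*(0)*conj(-1) + 5*(0)*conj(1)]
      = (1/20)[(8) + (0) + (0) + (6 - 2*sqrt(5)) + (0) + (2*sqrt(5) + 6) + (0) + (0)] = 20/20 = 1
  <chi_rho, chi_5> = (1/20)[1*(8)*conj(2) + 1*(0)*conj(-2) + 2*(0)*conj(1/2 + sqrt(5)/2) + 2*(3 - sqrt(5))*conj(-1/2 + sqrt(5)/2) + 2*(0)*conj(1/2 - sqrt(5)/2) + 2*(sqrt(5) + 3)*conj(-sqrt(5)/2 - 1/2) + 5*(0)*conj(0) + 5*(0)*conj(0)]
      = (1/20)[(16) + (0) + (0) + (-8 + 4*sqrt(5)) + (0) + (-4*sqrt(5) - 8) + (0) + (0)] = 0/20 = 0
  <chi_rho, chi_6> = (1/20)[1*(8)*conj(2) + 1*(0)*conj(2) + 2*(0)*conj(-1/2 + sqrt(5)/2) + 2*(3 - sqrt(5))*conj(-sqrt(5)/2 - 1/2) + 2*(0)*conj(-sqrt(5)/2 - 1/2) + 2*(sqrt(5) + 3)*conj(-1/2 + sqrt(5)/2) + 5*(0)*conj(0) + 5*(0)*conj(0)]
      = (1/20)[(16) + (0) + (0) + (2 - 2*sqrt(5)) + (0) + (2 + 2*sqrt(5)) + (0) + (0)] = 20/20 = 1
  <chi_rho, chi_7> = (1/20)[1*(8)*conj(2) + 1*(0)*conj(-2) + 2*(0)*conj(1/2 - sqrt(5)/2) + 2*(3 - sqrt(5))*conj(-sqrt(5)/2 - 1/2) + 2*(0)*conj(1/2 + sqrt(5)/2) + 2*(sqrt(5) + 3)*conj(-1/2 + sqrt(5)/2) + 5*(0)*conj(0) + 5*(0)*conj(0)]
      = (1/20)[(16) + (0) + (0) + (2 - 2*sqrt(5)) + (0) + (2 + 2*sqrt(5)) + (0) + (0)] = 20/20 = 1
  <chi_rho, chi_8> = (1/20)[1*(8)*conj(2) + 1*(0)*conj(2) + 2*(0)*conj(-sqrt(5)/2 - 1/2) + 2*(3 - sqrt(5))*conj(-1/2 + sqrt(5)/2) + 2*(0)*conj(-1/2 + sqrt(5)/2) + 2*(sqrt(5) + 3)*conj(-sqrt(5)/2 - 1/2) + 5*(0)*conj(0) + 5*(0)*conj(0)]
      = (1/20)[(16) + (0) + (0) + (-8 + 4*sqrt(5)) + (0) + (-4*sqrt(5) - 8) + (0) + (0)] = 0/20 = 0
Dimension check: dim(rho) = sum (mult * dim) = 1*1 + 1*1 + 1*1 + 1*1 + 0*2 + 1*2 + 1*2 + 0*2 = 8 = chi_rho(e) = 8.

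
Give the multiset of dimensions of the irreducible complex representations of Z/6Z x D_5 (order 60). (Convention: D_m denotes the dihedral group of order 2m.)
Dimensions: 1, 1, 1, 1, 1, 1, 1, 1, 1, 1, 1, 1, 2, 2, 2, 2, 2, 2, 2, 2, 2, 2, 2, 2

Explanation: There are 24 irreducibles (= number of conjugacy classes). Their dimensions d_i satisfy sum d_i^2 = |G| = 60: 1 + 1 + 1 + 1 + 1 + 1 + 1 + 1 + 1 + 1 + 1 + 1 + 4 + 4 + 4 + 4 + 4 + 4 + 4 + 4 + 4 + 4 + 4 + 4 = 60. (For the product with Z/6Z: each of the 6 1-dim characters of Z/6Z tensors with each irrep of D_5, giving 6 copies of each D_5-dimension.)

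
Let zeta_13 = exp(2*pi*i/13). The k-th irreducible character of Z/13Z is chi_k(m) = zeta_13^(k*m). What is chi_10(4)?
chi_10(4) = zeta_13^40 = exp(2*I*pi/13)

Solution. chi_10(4) = zeta_13^(10*4) = zeta_13^40. Since zeta_13^13 = 1, this equals zeta_13^1 = exp(2*pi*i*1/13) = exp(2*I*pi/13).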